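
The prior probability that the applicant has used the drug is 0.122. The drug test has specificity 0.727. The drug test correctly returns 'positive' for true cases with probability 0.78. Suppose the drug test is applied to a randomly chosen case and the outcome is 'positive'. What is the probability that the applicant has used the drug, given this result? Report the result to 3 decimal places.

Write H for 'the applicant has used the drug'. Prior odds H:¬H = 0.122/0.878 = 0.13895. For the 'positive' outcome, the likelihood ratio is 0.78/0.273 = 2.8571.
Posterior odds = 0.13895 × 2.8571 = 0.39701, so P(H|E) = 0.39701/(1+0.39701) = 0.284.

P(H | E) ≈ 0.284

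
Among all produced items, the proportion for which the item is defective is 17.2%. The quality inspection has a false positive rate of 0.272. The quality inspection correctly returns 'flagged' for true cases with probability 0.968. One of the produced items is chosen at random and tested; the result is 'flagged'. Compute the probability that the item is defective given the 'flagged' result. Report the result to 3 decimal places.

Write H for 'the item is defective'. Prior odds H:¬H = 0.172/0.828 = 0.20773. For the 'flagged' outcome, the likelihood ratio is 0.968/0.272 = 3.5588.
Posterior odds = 0.20773 × 3.5588 = 0.73927, so P(H|E) = 0.73927/(1+0.73927) = 0.425.

P(H | E) ≈ 0.425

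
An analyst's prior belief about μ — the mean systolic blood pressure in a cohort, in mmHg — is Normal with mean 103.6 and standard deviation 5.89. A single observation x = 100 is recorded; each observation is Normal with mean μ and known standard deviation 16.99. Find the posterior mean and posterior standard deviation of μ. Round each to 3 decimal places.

Posterior mean ≈ 103.214; posterior SD ≈ 5.565

With known σ, the Normal prior is conjugate. Weight on the data is w = (n/σ²)/(n/σ² + 1/τ₀²) = 0.00346428/(0.00346428+0.0288250) = 0.10729.
Posterior mean = w·x̄ + (1−w)·μ₀ = 0.10729·100 + 0.89271·103.6 = 103.214. Posterior variance = 1/(0.00346428+0.0288250) = 30.9700, so SD = 5.565.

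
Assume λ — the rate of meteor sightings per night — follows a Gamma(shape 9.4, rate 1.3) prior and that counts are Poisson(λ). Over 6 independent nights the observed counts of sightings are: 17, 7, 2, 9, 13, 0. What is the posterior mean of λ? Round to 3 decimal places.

Total count ∑xᵢ = 48 over n = 6 nights.
Gamma is conjugate to the Poisson likelihood: posterior is Gamma(shape = 9.4+48 = 57.4, rate = 1.3+6 = 7.3).
Posterior mean = shape/rate = 57.4/7.3 = 7.863.

Posterior mean ≈ 7.863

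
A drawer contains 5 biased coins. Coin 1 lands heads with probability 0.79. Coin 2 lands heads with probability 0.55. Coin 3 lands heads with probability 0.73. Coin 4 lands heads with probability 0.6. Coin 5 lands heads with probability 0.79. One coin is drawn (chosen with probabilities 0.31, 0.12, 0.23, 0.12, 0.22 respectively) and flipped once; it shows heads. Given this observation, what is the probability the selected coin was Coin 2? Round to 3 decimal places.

Tabulate prior·likelihood by source: [1] prior 0.31, lik 0.79, product 0.2449; [2] prior 0.12, lik 0.55, product 0.06600; [3] prior 0.23, lik 0.73, product 0.1679; [4] prior 0.12, lik 0.6, product 0.07200; [5] prior 0.22, lik 0.79, product 0.1738.
Normalizing constant = 0.72460; the posterior for Coin 2 is its product over the sum, 0.06600/0.72460 = 0.091.

Posterior probability ≈ 0.091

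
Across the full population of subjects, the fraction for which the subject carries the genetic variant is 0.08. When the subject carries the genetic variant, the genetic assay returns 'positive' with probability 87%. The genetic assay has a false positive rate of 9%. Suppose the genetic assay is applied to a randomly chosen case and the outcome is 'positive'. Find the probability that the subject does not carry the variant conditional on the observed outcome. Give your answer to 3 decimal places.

P(¬H | E) ≈ 0.543

Let H be the event that the subject carries the genetic variant. P(H) = 0.08, so P(¬H) = 0.92. With E the 'positive' result, P(E|H) = 0.87 and P(E|¬H) = 0.09.
P(E) = 0.87·0.08 + 0.09·0.92 = 0.069600 + 0.082800 = 0.15240.
By Bayes' theorem, P(H|E) = 0.069600 / 0.15240 = 0.457. Hence P(¬H|E) = 1 − 0.457 = 0.543.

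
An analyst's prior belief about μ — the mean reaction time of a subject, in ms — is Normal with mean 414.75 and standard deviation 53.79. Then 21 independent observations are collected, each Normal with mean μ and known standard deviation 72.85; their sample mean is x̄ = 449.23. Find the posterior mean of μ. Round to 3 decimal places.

With known σ, the Normal prior is conjugate. Weight on the data is w = (n/σ²)/(n/σ² + 1/τ₀²) = 0.00395695/(0.00395695+0.00034562) = 0.91967.
Posterior mean = w·x̄ + (1−w)·μ₀ = 0.91967·449.23 + 0.080328·414.75 = 446.460.

Posterior mean ≈ 446.460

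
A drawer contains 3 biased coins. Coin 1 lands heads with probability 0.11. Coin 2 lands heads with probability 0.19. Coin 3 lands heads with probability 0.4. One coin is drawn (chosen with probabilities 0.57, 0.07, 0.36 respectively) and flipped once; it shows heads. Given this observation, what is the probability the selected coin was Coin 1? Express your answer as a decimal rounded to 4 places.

Posterior probability ≈ 0.2850

P(heads|C1) = 0.11; P(heads|C2) = 0.19; P(heads|C3) = 0.4.
Prior × likelihood for each source: 0.57·0.11=0.06270, 0.07·0.19=0.01330, 0.36·0.4=0.1440. Summing gives P(heads) = 0.22000.
P(Coin 1 | heads) = 0.06270 / 0.22000 = 0.2850.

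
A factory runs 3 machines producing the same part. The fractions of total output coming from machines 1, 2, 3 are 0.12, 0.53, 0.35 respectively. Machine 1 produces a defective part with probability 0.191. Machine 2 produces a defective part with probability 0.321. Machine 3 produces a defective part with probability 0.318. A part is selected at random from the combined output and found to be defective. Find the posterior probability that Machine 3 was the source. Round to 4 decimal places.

Posterior probability ≈ 0.3657

P(defective|M1) = 0.191; P(defective|M2) = 0.321; P(defective|M3) = 0.318.
Prior × likelihood for each source: 0.12·0.191=0.02292, 0.53·0.321=0.1701, 0.35·0.318=0.1113. Summing gives P(defective) = 0.30435.
P(Machine 3 | defective) = 0.1113 / 0.30435 = 0.3657.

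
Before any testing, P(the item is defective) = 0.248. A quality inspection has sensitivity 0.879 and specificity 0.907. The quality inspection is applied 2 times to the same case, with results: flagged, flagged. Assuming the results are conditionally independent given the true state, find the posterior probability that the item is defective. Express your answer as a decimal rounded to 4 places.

Posterior P(H) ≈ 0.9672

With H the event that the item is defective, the joint likelihood of the observed sequence is P(data|H) = 0.879·0.879 = 0.77264 and P(data|¬H) = 0.093·0.093 = 0.0086490.
Bayes: P(H|data) = 0.248·0.77264 / (0.248·0.77264 + 0.752·0.0086490) = 0.19161/0.19812 = 0.9672.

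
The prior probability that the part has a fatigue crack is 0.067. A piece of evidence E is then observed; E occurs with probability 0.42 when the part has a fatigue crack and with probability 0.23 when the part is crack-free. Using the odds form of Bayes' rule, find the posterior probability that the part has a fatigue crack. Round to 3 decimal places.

Prior odds = 0.067/(1−0.067) = 0.071811. In log-odds, ln(0.071811) = -2.6337.
Add log likelihood ratio: ln(1.8261) = 0.60218.
Posterior log-odds = -2.0315, so posterior odds = exp(-2.0315) = 0.13113. Converting, P(H|E) = 0.13113/1.1311 = 0.116.

Posterior probability ≈ 0.116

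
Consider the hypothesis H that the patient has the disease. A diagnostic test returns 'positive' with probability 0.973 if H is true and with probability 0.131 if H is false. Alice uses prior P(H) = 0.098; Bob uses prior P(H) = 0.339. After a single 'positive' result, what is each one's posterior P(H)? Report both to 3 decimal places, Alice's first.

Alice: 0.447; Bob: 0.792

P('+'|H) = 0.973, P('+'|¬H) = 0.131.
Alice: numerator 0.973·0.098 = 0.095354; evidence = 0.095354+0.131·0.902 = 0.21352; posterior = 0.447.
Bob: numerator 0.973·0.339 = 0.32985; evidence = 0.32985+0.131·0.661 = 0.41644; posterior = 0.792.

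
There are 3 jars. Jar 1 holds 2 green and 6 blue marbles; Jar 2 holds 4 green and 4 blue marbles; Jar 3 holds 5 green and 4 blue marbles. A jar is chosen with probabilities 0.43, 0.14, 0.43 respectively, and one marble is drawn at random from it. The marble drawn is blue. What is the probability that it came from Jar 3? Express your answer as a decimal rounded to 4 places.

P(blue|Jar 1) = 0.75; P(blue|Jar 2) = 0.5; P(blue|Jar 3) = 0.4444.
Prior × likelihood for each source: 0.43·0.75=0.3225, 0.14·0.5=0.07000, 0.43·0.4444=0.1911. Summing gives P(blue) = 0.58361.
P(Jar 3 | blue) = 0.1911 / 0.58361 = 0.3275.

Posterior probability ≈ 0.3275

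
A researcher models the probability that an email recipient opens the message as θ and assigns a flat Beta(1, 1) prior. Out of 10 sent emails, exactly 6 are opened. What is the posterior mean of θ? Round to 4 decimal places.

Posterior mean ≈ 0.5833

The binomial likelihood is conjugate to the Beta prior: with 6 successes and 4 failures, the posterior is Beta(1+6, 1+4) = Beta(7, 5).
Posterior mean = α/(α+β) = 7/12 = 0.5833.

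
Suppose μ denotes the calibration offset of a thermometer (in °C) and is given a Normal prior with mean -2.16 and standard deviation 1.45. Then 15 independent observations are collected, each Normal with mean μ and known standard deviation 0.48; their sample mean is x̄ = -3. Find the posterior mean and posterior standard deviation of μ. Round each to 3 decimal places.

With known σ, the Normal prior is conjugate. Weight on the data is w = (n/σ²)/(n/σ² + 1/τ₀²) = 65.1042/(65.1042+0.475624) = 0.99275.
Posterior mean = w·x̄ + (1−w)·μ₀ = 0.99275·-3 + 0.0072526·-2.16 = -2.994. Posterior variance = 1/(65.1042+0.475624) = 0.0152486, so SD = 0.123.

Posterior mean ≈ -2.994; posterior SD ≈ 0.123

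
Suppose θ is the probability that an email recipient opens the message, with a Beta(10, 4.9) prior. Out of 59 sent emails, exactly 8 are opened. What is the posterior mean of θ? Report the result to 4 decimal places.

The binomial likelihood is conjugate to the Beta prior: with 8 successes and 51 failures, the posterior is Beta(10+8, 4.9+51) = Beta(18, 55.9).
E[θ | data] = 18/(18+55.9) = 0.2436.

Posterior mean ≈ 0.2436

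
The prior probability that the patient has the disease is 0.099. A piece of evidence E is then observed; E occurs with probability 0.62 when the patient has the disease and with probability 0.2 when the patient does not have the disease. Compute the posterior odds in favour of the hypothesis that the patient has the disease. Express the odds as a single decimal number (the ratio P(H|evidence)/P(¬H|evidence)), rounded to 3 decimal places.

Posterior odds ≈ 0.341

Prior odds = 0.099/(1−0.099) = 0.10988. In log-odds, ln(0.10988) = -2.2084.
Add log likelihood ratio: ln(3.1000) = 1.1314.
Posterior log-odds = -1.0770, so posterior odds = exp(-1.0770) = 0.34062.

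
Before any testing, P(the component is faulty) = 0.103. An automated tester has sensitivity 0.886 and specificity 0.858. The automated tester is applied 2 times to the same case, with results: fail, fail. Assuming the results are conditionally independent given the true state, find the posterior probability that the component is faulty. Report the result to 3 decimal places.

Posterior P(H) ≈ 0.817

With H the event that the component is faulty, the joint likelihood of the observed sequence is P(data|H) = 0.886·0.886 = 0.78500 and P(data|¬H) = 0.142·0.142 = 0.020164.
Bayes: P(H|data) = 0.103·0.78500 / (0.103·0.78500 + 0.897·0.020164) = 0.080855/0.098942 = 0.8172.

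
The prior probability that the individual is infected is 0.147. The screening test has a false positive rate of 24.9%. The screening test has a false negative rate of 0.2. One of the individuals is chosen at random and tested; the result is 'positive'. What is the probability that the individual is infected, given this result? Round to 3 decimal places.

P(H | E) ≈ 0.356

Write H for 'the individual is infected'. Prior odds H:¬H = 0.147/0.853 = 0.17233. For the 'positive' outcome, the likelihood ratio is 0.8/0.249 = 3.2129.
Posterior odds = 0.17233 × 3.2129 = 0.55368, so P(H|E) = 0.55368/(1+0.55368) = 0.356.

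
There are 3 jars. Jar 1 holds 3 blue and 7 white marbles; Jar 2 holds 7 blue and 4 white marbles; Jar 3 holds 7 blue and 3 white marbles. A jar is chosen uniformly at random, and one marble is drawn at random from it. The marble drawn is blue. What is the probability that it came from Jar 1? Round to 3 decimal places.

P(blue|Jar 1) = 0.3; P(blue|Jar 2) = 0.6364; P(blue|Jar 3) = 0.7.
Prior × likelihood for each source: 0.333333·0.3=0.1000, 0.333333·0.6364=0.2121, 0.333333·0.7=0.2333. Summing gives P(blue) = 0.54545.
P(Jar 1 | blue) = 0.1000 / 0.54545 = 0.183.

Posterior probability ≈ 0.183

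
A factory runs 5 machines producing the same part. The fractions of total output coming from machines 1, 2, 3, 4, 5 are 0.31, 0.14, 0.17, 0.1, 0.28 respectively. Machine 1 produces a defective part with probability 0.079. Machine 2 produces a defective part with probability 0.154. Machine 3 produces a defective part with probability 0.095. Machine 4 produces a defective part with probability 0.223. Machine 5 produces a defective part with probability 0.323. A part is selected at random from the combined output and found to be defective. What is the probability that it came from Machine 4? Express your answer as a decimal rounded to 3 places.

Tabulate prior·likelihood by source: [1] prior 0.31, lik 0.079, product 0.02449; [2] prior 0.14, lik 0.154, product 0.02156; [3] prior 0.17, lik 0.095, product 0.01615; [4] prior 0.1, lik 0.223, product 0.02230; [5] prior 0.28, lik 0.323, product 0.09044.
Normalizing constant = 0.17494; the posterior for Machine 4 is its product over the sum, 0.02230/0.17494 = 0.127.

Posterior probability ≈ 0.127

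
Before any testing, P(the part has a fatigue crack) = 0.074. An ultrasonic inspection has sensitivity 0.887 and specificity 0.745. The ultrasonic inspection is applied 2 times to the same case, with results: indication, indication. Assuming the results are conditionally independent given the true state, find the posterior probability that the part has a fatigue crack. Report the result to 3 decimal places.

With H the event that the part has a fatigue crack, the joint likelihood of the observed sequence is P(data|H) = 0.887·0.887 = 0.78677 and P(data|¬H) = 0.255·0.255 = 0.065025.
Bayes: P(H|data) = 0.074·0.78677 / (0.074·0.78677 + 0.926·0.065025) = 0.058221/0.11843 = 0.4916.

Posterior P(H) ≈ 0.492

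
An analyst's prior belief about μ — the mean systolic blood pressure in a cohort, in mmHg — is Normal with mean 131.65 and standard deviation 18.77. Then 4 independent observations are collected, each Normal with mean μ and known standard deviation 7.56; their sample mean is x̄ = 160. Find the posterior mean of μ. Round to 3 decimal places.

With known σ, the Normal prior is conjugate. Weight on the data is w = (n/σ²)/(n/σ² + 1/τ₀²) = 0.0699868/(0.0699868+0.00283839) = 0.96102.
Posterior mean = w·x̄ + (1−w)·μ₀ = 0.96102·160 + 0.038975·131.65 = 158.895.

Posterior mean ≈ 158.895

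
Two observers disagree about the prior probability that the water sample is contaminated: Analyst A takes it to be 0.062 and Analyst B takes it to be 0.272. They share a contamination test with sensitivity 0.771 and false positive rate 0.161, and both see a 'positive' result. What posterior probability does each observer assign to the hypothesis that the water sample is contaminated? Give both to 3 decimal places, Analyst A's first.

P('+'|H) = 0.771, P('+'|¬H) = 0.161.
Analyst A: numerator 0.771·0.062 = 0.047802; evidence = 0.047802+0.161·0.938 = 0.19882; posterior = 0.240.
Analyst B: numerator 0.771·0.272 = 0.20971; evidence = 0.20971+0.161·0.728 = 0.32692; posterior = 0.641.

Analyst A: 0.240; Analyst B: 0.641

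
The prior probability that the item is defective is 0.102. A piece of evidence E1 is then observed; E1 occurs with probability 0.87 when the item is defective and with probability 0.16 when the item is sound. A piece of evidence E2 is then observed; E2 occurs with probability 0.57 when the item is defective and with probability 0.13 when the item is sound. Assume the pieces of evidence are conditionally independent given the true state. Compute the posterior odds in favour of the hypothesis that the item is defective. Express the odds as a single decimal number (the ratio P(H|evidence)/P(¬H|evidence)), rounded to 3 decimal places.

Prior odds = 0.102/(1−0.102) = 0.11359. In log-odds, ln(0.11359) = -2.1752.
Add log likelihood ratios: ln(5.4375) + ln(4.3846) = 3.1714.
Posterior log-odds = 0.99622, so posterior odds = exp(0.99622) = 2.7080.

Posterior odds ≈ 2.708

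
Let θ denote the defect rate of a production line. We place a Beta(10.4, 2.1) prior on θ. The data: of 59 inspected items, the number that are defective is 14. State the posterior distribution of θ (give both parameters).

Posterior: Beta(24.4, 47.1)

The binomial likelihood is conjugate to the Beta prior: with 14 successes and 45 failures, the posterior is Beta(10.4+14, 2.1+45) = Beta(24.4, 47.1).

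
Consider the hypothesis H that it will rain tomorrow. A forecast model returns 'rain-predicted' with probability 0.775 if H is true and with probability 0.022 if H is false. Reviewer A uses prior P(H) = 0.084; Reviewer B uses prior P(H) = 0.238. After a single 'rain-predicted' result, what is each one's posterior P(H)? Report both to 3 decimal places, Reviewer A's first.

P('+'|H) = 0.775, P('+'|¬H) = 0.022.
Reviewer A: numerator 0.775·0.084 = 0.065100; evidence = 0.065100+0.022·0.916 = 0.085252; posterior = 0.764.
Reviewer B: numerator 0.775·0.238 = 0.18445; evidence = 0.18445+0.022·0.762 = 0.20121; posterior = 0.917.

Reviewer A: 0.764; Reviewer B: 0.917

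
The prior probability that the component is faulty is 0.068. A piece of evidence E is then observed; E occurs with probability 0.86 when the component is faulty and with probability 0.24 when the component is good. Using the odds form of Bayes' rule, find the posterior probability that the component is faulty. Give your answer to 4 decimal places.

Prior odds = 0.068/(1−0.068) = 0.072961. In log-odds, ln(0.072961) = -2.6178.
Add log likelihood ratio: ln(3.5833) = 1.2763.
Posterior log-odds = -1.3415, so posterior odds = exp(-1.3415) = 0.26144. Converting, P(H|E) = 0.26144/1.2614 = 0.2073.

Posterior probability ≈ 0.2073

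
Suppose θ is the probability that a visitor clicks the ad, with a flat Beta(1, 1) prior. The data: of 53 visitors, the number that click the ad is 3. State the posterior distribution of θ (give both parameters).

The binomial likelihood is conjugate to the Beta prior: with 3 successes and 50 failures, the posterior is Beta(1+3, 1+50) = Beta(4, 51).

Posterior: Beta(4, 51)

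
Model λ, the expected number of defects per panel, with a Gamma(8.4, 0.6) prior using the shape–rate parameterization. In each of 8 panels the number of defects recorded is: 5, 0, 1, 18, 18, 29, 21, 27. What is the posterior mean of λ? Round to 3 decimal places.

Posterior mean ≈ 14.814

The Poisson likelihood adds the total count to the shape and the number of exposure periods to the rate. Here ∑xᵢ = 119 and n = 8, so shape 8.4→127.4 and rate 0.6→8.6.
Posterior mean = shape/rate = 127.4/8.6 = 14.814.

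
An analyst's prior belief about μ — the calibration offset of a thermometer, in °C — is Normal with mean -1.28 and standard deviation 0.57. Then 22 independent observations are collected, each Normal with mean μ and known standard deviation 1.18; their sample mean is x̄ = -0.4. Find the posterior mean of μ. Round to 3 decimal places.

With known σ, the Normal prior is conjugate. Weight on the data is w = (n/σ²)/(n/σ² + 1/τ₀²) = 15.8001/(15.8001+3.07787) = 0.83696.
Posterior mean = w·x̄ + (1−w)·μ₀ = 0.83696·-0.4 + 0.16304·-1.28 = -0.543.

Posterior mean ≈ -0.543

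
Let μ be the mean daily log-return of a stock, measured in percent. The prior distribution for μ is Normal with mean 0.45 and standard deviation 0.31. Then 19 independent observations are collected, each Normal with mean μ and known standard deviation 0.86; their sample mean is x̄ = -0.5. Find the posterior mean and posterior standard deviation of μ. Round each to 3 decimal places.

Prior precision 1/τ₀² = 1/0.31² = 10.4058; data precision n/σ² = 19/0.86² = 25.6896.
Posterior precision = 10.4058 + 25.6896 = 36.0954, giving posterior SD = 1/√36.0954 = 0.166.
Posterior mean = (10.4058·0.45 + 25.6896·-0.5) / 36.0954 = -0.226.

Posterior mean ≈ -0.226; posterior SD ≈ 0.166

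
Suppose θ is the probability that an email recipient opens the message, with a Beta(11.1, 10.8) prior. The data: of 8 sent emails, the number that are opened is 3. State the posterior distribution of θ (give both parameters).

Observing 3 successes and 5 failures updates Beta(11.1, 10.8) by adding the success and failure counts to the two shape parameters: α = 11.1+3 = 14.1, β = 10.8+5 = 15.8.

Posterior: Beta(14.1, 15.8)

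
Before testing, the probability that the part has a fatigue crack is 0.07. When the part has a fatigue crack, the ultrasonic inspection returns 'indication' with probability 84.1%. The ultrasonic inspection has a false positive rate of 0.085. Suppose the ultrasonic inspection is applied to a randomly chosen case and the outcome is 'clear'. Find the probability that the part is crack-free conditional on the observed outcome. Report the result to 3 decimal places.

Write H for 'the part has a fatigue crack'. Prior odds H:¬H = 0.07/0.93 = 0.075269. For the 'clear' outcome, the likelihood ratio is 0.159/0.915 = 0.17377.
Posterior odds = 0.075269 × 0.17377 = 0.013079, so P(H|E) = 0.013079/(1+0.013079) = 0.013. Then P(¬H|E) = 1 − 0.013 = 0.987.

P(¬H | E) ≈ 0.987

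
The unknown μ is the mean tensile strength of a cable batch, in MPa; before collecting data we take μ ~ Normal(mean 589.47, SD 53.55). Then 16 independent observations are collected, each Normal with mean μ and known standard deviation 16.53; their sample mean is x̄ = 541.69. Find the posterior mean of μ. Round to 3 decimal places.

With known σ, the Normal prior is conjugate. Weight on the data is w = (n/σ²)/(n/σ² + 1/τ₀²) = 0.0585564/(0.0585564+0.00034872) = 0.99408.
Posterior mean = w·x̄ + (1−w)·μ₀ = 0.99408·541.69 + 0.0059201·589.47 = 541.973.

Posterior mean ≈ 541.973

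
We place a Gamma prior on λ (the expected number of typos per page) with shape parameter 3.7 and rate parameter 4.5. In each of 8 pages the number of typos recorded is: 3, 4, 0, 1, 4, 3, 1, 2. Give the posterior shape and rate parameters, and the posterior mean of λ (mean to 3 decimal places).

Posterior: Gamma(shape=21.7, rate=12.5); mean ≈ 1.736

Total count ∑xᵢ = 18 over n = 8 pages.
Gamma is conjugate to the Poisson likelihood: posterior is Gamma(shape = 3.7+18 = 21.7, rate = 4.5+8 = 12.5).
Posterior mean = shape/rate = 21.7/12.5 = 1.736.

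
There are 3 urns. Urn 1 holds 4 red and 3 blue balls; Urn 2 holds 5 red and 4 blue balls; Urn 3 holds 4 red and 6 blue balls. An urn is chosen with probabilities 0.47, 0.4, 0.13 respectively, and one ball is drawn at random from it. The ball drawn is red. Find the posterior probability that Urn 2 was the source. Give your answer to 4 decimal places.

Tabulate prior·likelihood by source: [1] prior 0.47, lik 0.5714, product 0.2686; [2] prior 0.4, lik 0.5556, product 0.2222; [3] prior 0.13, lik 0.4, product 0.05200.
Normalizing constant = 0.54279; the posterior for Urn 2 is its product over the sum, 0.2222/0.54279 = 0.4094.

Posterior probability ≈ 0.4094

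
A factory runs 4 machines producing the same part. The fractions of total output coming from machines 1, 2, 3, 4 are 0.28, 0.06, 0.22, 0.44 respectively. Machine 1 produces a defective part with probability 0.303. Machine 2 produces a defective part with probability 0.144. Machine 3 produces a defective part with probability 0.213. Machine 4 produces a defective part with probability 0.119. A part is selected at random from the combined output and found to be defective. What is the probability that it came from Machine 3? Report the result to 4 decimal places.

Tabulate prior·likelihood by source: [1] prior 0.28, lik 0.303, product 0.08484; [2] prior 0.06, lik 0.144, product 0.008640; [3] prior 0.22, lik 0.213, product 0.04686; [4] prior 0.44, lik 0.119, product 0.05236.
Normalizing constant = 0.19270; the posterior for Machine 3 is its product over the sum, 0.04686/0.19270 = 0.2432.

Posterior probability ≈ 0.2432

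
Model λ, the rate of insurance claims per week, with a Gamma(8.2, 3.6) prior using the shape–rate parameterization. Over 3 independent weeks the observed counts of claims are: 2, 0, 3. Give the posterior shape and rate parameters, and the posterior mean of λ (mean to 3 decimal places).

Posterior: Gamma(shape=13.2, rate=6.6); mean ≈ 2.000

Total count ∑xᵢ = 5 over n = 3 weeks.
Gamma is conjugate to the Poisson likelihood: posterior is Gamma(shape = 8.2+5 = 13.2, rate = 3.6+3 = 6.6).
Posterior mean = shape/rate = 13.2/6.6 = 2.000.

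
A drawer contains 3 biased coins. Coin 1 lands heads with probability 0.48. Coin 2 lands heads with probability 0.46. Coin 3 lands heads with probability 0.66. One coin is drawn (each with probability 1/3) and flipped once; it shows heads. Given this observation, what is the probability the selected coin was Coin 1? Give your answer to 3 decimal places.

Posterior probability ≈ 0.300

P(heads|C1) = 0.48; P(heads|C2) = 0.46; P(heads|C3) = 0.66.
Prior × likelihood for each source: 0.333333·0.48=0.1600, 0.333333·0.46=0.1533, 0.333333·0.66=0.2200. Summing gives P(heads) = 0.53333.
P(Coin 1 | heads) = 0.1600 / 0.53333 = 0.300.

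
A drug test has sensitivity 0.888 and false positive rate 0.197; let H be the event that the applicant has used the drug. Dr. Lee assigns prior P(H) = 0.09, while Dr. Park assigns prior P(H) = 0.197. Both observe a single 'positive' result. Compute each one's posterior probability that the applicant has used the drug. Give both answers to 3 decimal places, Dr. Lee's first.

Dr. Lee: 0.308; Dr. Park: 0.525

P('+'|H) = 0.888, P('+'|¬H) = 0.197.
Dr. Lee: numerator 0.888·0.09 = 0.079920; evidence = 0.079920+0.197·0.91 = 0.25919; posterior = 0.308.
Dr. Park: numerator 0.888·0.197 = 0.17494; evidence = 0.17494+0.197·0.803 = 0.33313; posterior = 0.525.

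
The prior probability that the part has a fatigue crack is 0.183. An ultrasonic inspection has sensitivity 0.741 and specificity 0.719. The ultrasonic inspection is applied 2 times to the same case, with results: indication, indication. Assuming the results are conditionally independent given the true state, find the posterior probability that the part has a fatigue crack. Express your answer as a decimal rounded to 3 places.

Posterior P(H) ≈ 0.609

With H the event that the part has a fatigue crack, the joint likelihood of the observed sequence is P(data|H) = 0.741·0.741 = 0.54908 and P(data|¬H) = 0.281·0.281 = 0.078961.
Bayes: P(H|data) = 0.183·0.54908 / (0.183·0.54908 + 0.817·0.078961) = 0.10048/0.16499 = 0.6090.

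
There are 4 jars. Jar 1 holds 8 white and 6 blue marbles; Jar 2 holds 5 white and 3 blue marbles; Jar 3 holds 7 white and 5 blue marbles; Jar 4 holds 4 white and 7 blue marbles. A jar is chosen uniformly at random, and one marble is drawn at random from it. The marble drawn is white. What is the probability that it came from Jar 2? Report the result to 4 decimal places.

Tabulate prior·likelihood by source: [1] prior 0.25, lik 0.5714, product 0.1429; [2] prior 0.25, lik 0.625, product 0.1562; [3] prior 0.25, lik 0.5833, product 0.1458; [4] prior 0.25, lik 0.3636, product 0.09091.
Normalizing constant = 0.53585; the posterior for Jar 2 is its product over the sum, 0.1562/0.53585 = 0.2916.

Posterior probability ≈ 0.2916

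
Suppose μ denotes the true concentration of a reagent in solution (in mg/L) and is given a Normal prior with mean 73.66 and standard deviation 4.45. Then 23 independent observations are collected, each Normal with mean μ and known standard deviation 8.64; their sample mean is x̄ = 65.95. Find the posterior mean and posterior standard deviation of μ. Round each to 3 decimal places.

Posterior mean ≈ 67.036; posterior SD ≈ 1.670

Prior precision 1/τ₀² = 1/4.45² = 0.0504987; data precision n/σ² = 23/8.64² = 0.308106.
Posterior precision = 0.0504987 + 0.308106 = 0.358605, giving posterior SD = 1/√0.358605 = 1.670.
Posterior mean = (0.0504987·73.66 + 0.308106·65.95) / 0.358605 = 67.036.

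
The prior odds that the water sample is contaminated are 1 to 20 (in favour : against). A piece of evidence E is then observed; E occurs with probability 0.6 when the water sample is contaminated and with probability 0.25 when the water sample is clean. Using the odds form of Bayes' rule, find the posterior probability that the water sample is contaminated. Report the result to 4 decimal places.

Prior odds = 1/20 = 0.050000. In log-odds, ln(0.050000) = -2.9957.
Add log likelihood ratio: ln(2.4000) = 0.87547.
Posterior log-odds = -2.1203, so posterior odds = exp(-2.1203) = 0.12000. Converting, P(H|E) = 0.12000/1.1200 = 0.1071.

Posterior probability ≈ 0.1071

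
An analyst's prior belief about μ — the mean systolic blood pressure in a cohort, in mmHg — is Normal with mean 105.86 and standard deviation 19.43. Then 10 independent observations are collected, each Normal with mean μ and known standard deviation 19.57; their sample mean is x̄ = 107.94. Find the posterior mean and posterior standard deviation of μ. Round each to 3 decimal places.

With known σ, the Normal prior is conjugate. Weight on the data is w = (n/σ²)/(n/σ² + 1/τ₀²) = 0.0261107/(0.0261107+0.00264883) = 0.90790.
Posterior mean = w·x̄ + (1−w)·μ₀ = 0.90790·107.94 + 0.092103·105.86 = 107.748. Posterior variance = 1/(0.0261107+0.00264883) = 34.7711, so SD = 5.897.

Posterior mean ≈ 107.748; posterior SD ≈ 5.897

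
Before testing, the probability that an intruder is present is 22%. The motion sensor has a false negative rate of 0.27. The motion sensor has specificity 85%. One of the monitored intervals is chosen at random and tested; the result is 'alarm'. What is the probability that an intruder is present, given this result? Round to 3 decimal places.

P(H | E) ≈ 0.579

Let H be the event that an intruder is present. P(H) = 0.22, so P(¬H) = 0.78. With E the 'alarm' result, P(E|H) = 0.73 and P(E|¬H) = 0.15.
P(E) = 0.73·0.22 + 0.15·0.78 = 0.16060 + 0.11700 = 0.27760.
By Bayes' theorem, P(H|E) = 0.16060 / 0.27760 = 0.579.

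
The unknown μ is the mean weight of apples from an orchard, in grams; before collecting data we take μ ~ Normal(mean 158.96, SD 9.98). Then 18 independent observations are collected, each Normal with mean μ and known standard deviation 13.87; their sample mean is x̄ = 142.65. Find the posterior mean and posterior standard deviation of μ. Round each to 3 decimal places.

Prior precision 1/τ₀² = 1/9.98² = 0.0100401; data precision n/σ² = 18/13.87² = 0.0935663.
Posterior precision = 0.0100401 + 0.0935663 = 0.103606, giving posterior SD = 1/√0.103606 = 3.107.
Posterior mean = (0.0100401·158.96 + 0.0935663·142.65) / 0.103606 = 144.231.

Posterior mean ≈ 144.231; posterior SD ≈ 3.107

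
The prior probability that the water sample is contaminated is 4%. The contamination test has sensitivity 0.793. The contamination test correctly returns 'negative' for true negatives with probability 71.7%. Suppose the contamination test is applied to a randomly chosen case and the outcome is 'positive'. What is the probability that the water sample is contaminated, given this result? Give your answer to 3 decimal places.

Let H be the event that the water sample is contaminated. P(H) = 0.04, so P(¬H) = 0.96. With E the 'positive' result, P(E|H) = 0.793 and P(E|¬H) = 0.283.
P(E) = 0.793·0.04 + 0.283·0.96 = 0.031720 + 0.27168 = 0.30340.
By Bayes' theorem, P(H|E) = 0.031720 / 0.30340 = 0.105.

P(H | E) ≈ 0.105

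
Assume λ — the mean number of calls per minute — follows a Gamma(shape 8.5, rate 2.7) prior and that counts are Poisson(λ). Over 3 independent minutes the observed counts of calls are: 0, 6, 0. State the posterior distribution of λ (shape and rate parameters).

Posterior: Gamma(shape=14.5, rate=5.7)

Total count ∑xᵢ = 6 over n = 3 minutes.
Gamma is conjugate to the Poisson likelihood: posterior is Gamma(shape = 8.5+6 = 14.5, rate = 2.7+3 = 5.7).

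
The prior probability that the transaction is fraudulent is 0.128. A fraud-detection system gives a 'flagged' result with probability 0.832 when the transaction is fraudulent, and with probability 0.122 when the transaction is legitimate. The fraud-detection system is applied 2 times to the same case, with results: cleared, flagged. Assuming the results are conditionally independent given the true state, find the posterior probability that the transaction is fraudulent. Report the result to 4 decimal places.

Posterior P(H) ≈ 0.1608

Let H be the event that the transaction is fraudulent; start with P(H) = 0.128. P('flagged'|H) = 0.832, P('flagged'|¬H) = 0.122.
Update on result 1 ('cleared'): P(H) ← 0.168·0.1280 / (0.168·0.1280 + 0.878·0.8720) = 0.021504/0.78712 = 0.0273.
Update on result 2 ('flagged'): P(H) ← 0.832·0.0273 / (0.832·0.0273 + 0.122·0.9727) = 0.022730/0.14140 = 0.1608.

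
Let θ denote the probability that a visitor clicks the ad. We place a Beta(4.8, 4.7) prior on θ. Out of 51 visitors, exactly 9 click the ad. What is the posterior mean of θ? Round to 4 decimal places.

Observing 9 successes and 42 failures updates Beta(4.8, 4.7) by adding the success and failure counts to the two shape parameters: α = 4.8+9 = 13.8, β = 4.7+42 = 46.7.
E[θ | data] = 13.8/(13.8+46.7) = 0.2281.

Posterior mean ≈ 0.2281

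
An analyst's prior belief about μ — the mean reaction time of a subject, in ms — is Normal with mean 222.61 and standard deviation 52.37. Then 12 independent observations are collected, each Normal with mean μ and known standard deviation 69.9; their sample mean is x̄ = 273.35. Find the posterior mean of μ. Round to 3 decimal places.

Posterior mean ≈ 266.791

Prior precision 1/τ₀² = 1/52.37² = 0.00036462; data precision n/σ² = 12/69.9² = 0.00245599.
Posterior precision = 0.00036462 + 0.00245599 = 0.00282061.
Posterior mean = (0.00036462·222.61 + 0.00245599·273.35) / 0.00282061 = 266.791.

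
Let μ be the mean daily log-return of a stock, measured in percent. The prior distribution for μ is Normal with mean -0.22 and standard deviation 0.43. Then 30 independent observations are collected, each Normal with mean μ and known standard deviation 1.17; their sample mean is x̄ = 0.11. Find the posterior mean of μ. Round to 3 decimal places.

Posterior mean ≈ 0.045

With known σ, the Normal prior is conjugate. Weight on the data is w = (n/σ²)/(n/σ² + 1/τ₀²) = 21.9154/(21.9154+5.40833) = 0.80206.
Posterior mean = w·x̄ + (1−w)·μ₀ = 0.80206·0.11 + 0.19794·-0.22 = 0.045.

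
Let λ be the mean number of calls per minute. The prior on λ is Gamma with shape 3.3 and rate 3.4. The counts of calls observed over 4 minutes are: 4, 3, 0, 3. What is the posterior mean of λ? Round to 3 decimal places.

Posterior mean ≈ 1.797

The Poisson likelihood adds the total count to the shape and the number of exposure periods to the rate. Here ∑xᵢ = 10 and n = 4, so shape 3.3→13.3 and rate 3.4→7.4.
Posterior mean = shape/rate = 13.3/7.4 = 1.797.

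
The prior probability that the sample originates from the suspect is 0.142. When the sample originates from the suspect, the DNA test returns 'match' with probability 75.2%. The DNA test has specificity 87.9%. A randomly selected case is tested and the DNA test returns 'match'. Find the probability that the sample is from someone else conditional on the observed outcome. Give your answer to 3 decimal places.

P(¬H | E) ≈ 0.493

Write H for 'the sample originates from the suspect'. Prior odds H:¬H = 0.142/0.858 = 0.16550. For the 'match' outcome, the likelihood ratio is 0.752/0.121 = 6.2149.
Posterior odds = 0.16550 × 6.2149 = 1.0286, so P(H|E) = 1.0286/(1+1.0286) = 0.507. Then P(¬H|E) = 1 − 0.507 = 0.493.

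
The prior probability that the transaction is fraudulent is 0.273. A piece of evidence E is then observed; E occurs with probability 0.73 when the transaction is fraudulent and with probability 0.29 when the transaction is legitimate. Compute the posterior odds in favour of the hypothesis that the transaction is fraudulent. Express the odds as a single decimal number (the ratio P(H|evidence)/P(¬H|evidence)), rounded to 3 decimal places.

Prior odds = 0.273/(1−0.273) = 0.37552. In log-odds, ln(0.37552) = -0.97945.
Add log likelihood ratio: ln(2.5172) = 0.92316.
Posterior log-odds = -0.056291, so posterior odds = exp(-0.056291) = 0.94526.

Posterior odds ≈ 0.945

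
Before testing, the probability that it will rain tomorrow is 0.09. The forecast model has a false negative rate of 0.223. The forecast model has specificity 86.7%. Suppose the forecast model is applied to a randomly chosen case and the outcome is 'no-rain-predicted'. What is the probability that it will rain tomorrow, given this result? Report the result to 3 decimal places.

P(H | E) ≈ 0.025

Let H be the event that it will rain tomorrow. P(H) = 0.09, so P(¬H) = 0.91. With E the 'no-rain-predicted' result, P(E|H) = 0.223 and P(E|¬H) = 0.867.
P(E) = 0.223·0.09 + 0.867·0.91 = 0.020070 + 0.78897 = 0.80904.
By Bayes' theorem, P(H|E) = 0.020070 / 0.80904 = 0.025.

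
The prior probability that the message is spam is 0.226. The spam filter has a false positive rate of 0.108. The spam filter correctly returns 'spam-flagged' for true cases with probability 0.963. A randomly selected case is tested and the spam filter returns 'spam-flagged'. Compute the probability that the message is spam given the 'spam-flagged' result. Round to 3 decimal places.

Let H be the event that the message is spam. P(H) = 0.226, so P(¬H) = 0.774. With E the 'spam-flagged' result, P(E|H) = 0.963 and P(E|¬H) = 0.108.
P(E) = 0.963·0.226 + 0.108·0.774 = 0.21764 + 0.083592 = 0.30123.
By Bayes' theorem, P(H|E) = 0.21764 / 0.30123 = 0.722.

P(H | E) ≈ 0.722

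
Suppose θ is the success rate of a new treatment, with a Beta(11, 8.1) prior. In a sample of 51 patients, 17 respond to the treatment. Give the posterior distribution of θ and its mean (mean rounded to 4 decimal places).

Posterior: Beta(28, 42.1); mean ≈ 0.3994

Observing 17 successes and 34 failures updates Beta(11, 8.1) by adding the success and failure counts to the two shape parameters: α = 11+17 = 28, β = 8.1+34 = 42.1.
Posterior mean = α/(α+β) = 28/70.1 = 0.3994.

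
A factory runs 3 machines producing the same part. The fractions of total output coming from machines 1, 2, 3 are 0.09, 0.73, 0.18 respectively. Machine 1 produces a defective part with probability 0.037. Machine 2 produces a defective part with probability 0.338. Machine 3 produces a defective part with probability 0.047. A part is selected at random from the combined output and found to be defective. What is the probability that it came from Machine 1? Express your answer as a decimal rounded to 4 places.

Posterior probability ≈ 0.0129

Tabulate prior·likelihood by source: [1] prior 0.09, lik 0.037, product 0.003330; [2] prior 0.73, lik 0.338, product 0.2467; [3] prior 0.18, lik 0.047, product 0.008460.
Normalizing constant = 0.25853; the posterior for Machine 1 is its product over the sum, 0.003330/0.25853 = 0.0129.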